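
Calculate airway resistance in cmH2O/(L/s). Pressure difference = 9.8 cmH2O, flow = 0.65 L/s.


R = dP / flow
R = 9.8 / 0.65
R = 15.08 cmH2O/(L/s)


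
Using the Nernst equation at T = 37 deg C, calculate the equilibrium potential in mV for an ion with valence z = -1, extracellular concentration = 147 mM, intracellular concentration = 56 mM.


E = (RT/(zF)) * ln(C_out/C_in)
T = 37 + 273.15 = 310.15 K
E = (8.314 * 310.15 / (-1 * 96485)) * ln(147/56)
E = -25.79 mV


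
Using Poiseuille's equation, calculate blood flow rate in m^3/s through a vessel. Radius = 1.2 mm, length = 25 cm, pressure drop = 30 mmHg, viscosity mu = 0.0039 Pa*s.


Q = pi*r^4*dP / (8*mu*L)
r = 0.0012 m, L = 0.25 m
dP = 30 mmHg = 3999.66 Pa
Q = 3.3404e-06 m^3/s


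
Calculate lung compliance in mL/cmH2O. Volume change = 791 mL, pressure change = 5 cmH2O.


C = dV / dP
C = 791 / 5
C = 158.2 mL/cmH2O


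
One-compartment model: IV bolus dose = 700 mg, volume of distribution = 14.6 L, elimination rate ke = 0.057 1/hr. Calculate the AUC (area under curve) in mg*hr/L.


C0 = Dose/Vd = 700/14.6 = 47.9452 mg/L
AUC = C0/ke = 47.9452/0.057
AUC = 841.1 mg*hr/L


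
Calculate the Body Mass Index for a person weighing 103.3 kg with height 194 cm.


BMI = weight / height^2
height = 194 cm = 1.94 m
BMI = 103.3 / 1.94^2
BMI = 27.45 kg/m^2


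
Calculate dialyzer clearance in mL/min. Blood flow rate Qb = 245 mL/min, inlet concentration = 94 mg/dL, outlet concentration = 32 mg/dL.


K = Qb * (Cb_in - Cb_out) / Cb_in
K = 245 * (94 - 32) / 94
K = 161.6 mL/min


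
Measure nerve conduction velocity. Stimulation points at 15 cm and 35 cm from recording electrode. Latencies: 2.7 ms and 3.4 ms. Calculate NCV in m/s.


Distance = (35 - 15) / 100 = 0.2 m
dt = (3.4 - 2.7) / 1000 = 7.0000e-04 s
NCV = dist / dt = 285.7 m/s


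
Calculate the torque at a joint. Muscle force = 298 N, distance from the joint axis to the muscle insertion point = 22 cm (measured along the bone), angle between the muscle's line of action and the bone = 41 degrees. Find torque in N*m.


Torque = F * d * sin(theta)   (moment arm = d*sin(theta))
d = 22 cm = 0.22 m
Torque = 298 * 0.22 * sin(41)
Torque = 43.01 N*m


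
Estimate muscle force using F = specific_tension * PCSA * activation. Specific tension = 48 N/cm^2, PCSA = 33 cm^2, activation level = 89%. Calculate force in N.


F = sigma * PCSA * activation
F = 48 * 33 * 0.89
F = 1410 N


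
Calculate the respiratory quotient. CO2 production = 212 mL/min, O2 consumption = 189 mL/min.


RQ = VCO2 / VO2
RQ = 212 / 189
RQ = 1.122


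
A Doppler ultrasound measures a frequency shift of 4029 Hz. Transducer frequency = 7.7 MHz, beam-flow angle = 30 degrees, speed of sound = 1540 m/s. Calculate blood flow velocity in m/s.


v = fd * c / (2 * f0 * cos(theta))
v = 4029 * 1540 / (2 * 7.7000e+06 * cos(30))
v = 0.4652 m/s


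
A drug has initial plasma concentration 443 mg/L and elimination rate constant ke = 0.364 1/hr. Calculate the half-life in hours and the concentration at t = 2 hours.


t_half = ln(2) / ke = 0.693147 / 0.364 = 1.904 hr
C(t) = C0 * exp(-ke*t) = 443 * exp(-0.364*2)
C(2) = 213.9 mg/L


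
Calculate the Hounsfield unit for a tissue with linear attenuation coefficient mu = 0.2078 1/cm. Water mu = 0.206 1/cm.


HU = ((mu_tissue - mu_water) / mu_water) * 1000
HU = ((0.2078 - 0.206) / 0.206) * 1000
HU = 8.738


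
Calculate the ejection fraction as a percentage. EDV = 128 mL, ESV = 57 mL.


SV = EDV - ESV = 128 - 57 = 71 mL
EF = SV/EDV * 100 = 71/128 * 100
EF = 55.47%


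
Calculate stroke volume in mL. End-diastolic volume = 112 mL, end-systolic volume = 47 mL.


SV = EDV - ESV
SV = 112 - 47
SV = 65 mL


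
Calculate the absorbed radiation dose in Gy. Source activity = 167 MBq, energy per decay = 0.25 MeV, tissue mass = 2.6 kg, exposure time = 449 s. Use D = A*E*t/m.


A = 167 MBq = 1.6700e+08 Bq
E = 0.25 MeV = 4.005e-14 J
D = A*E*t/m = 1.6700e+08*4.005e-14*449/2.6
D = 0.001155 Gy


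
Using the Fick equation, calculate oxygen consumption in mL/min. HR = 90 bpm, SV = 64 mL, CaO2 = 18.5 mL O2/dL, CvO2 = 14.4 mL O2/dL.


CO = HR*SV = 90*64/1000 = 5.76 L/min
a-v O2 diff = 18.5 - 14.4 = 4.1 mL/dL
VO2 = CO * (CaO2-CvO2) * 10 dL/L
VO2 = 5.76 * 4.1 * 10
VO2 = 236.2 mL/min


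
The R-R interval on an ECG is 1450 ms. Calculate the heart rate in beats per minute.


HR = 60 / RR_interval(s)
RR = 1450 ms = 1.45 s
HR = 60 / 1.45 = 41.38 bpm


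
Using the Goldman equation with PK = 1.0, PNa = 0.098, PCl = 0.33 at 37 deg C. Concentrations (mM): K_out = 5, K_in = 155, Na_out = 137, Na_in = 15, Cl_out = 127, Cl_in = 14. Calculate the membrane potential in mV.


Vm = (RT/F)*ln((PK*Ko + PNa*Nao + PCl*Cli)/(PK*Ki + PNa*Nai + PCl*Clo))
Numer = 23.046, Denom = 198.38
Vm = -57.53 mV


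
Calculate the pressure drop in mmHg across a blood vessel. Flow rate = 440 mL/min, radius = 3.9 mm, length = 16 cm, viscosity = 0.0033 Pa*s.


dP = 8*mu*L*Q / (pi*r^4)
Q = 440 mL/min = 7.33333e-06 m^3/s
dP = 42.6203 Pa = 42.6203 / 133.322 mmHg = 0.3197 mmHg


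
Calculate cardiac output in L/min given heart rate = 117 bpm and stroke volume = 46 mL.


CO = HR * SV
CO = 117 * 46 / 1000
CO = 5.382 L/min


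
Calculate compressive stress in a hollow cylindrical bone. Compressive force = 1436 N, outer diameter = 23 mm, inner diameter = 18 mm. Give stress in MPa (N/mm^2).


A = pi*(r_o^2 - r_i^2)
r_o = 11.5 mm, r_i = 9 mm
A = 161.007 mm^2
sigma = F/A = 1436 / 161.007
sigma = 8.919 MPa


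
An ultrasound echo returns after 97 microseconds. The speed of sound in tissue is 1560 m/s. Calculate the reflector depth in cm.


depth = c * t / 2
t = 97 us = 9.7000e-05 s
depth = 1560 * 9.7000e-05 / 2
depth = 0.07566 m = 7.566 cm


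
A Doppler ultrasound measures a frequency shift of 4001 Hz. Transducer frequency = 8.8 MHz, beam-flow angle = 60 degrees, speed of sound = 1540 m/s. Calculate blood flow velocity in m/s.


v = fd * c / (2 * f0 * cos(theta))
v = 4001 * 1540 / (2 * 8.8000e+06 * cos(60))
v = 0.7002 m/s


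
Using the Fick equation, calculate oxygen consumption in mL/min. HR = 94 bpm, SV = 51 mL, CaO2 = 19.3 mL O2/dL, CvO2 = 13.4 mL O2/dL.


CO = HR*SV = 94*51/1000 = 4.794 L/min
a-v O2 diff = 19.3 - 13.4 = 5.9 mL/dL
VO2 = CO * (CaO2-CvO2) * 10 dL/L
VO2 = 4.794 * 5.9 * 10
VO2 = 282.8 mL/min


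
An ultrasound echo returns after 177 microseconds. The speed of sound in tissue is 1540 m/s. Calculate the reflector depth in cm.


depth = c * t / 2
t = 177 us = 1.7700e-04 s
depth = 1540 * 1.7700e-04 / 2
depth = 0.13629 m = 13.629 cm


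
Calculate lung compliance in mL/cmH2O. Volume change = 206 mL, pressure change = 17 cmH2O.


C = dV / dP
C = 206 / 17
C = 12.12 mL/cmH2O


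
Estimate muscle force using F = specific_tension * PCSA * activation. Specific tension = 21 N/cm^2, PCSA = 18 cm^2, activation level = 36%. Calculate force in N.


F = sigma * PCSA * activation
F = 21 * 18 * 0.36
F = 136.1 N


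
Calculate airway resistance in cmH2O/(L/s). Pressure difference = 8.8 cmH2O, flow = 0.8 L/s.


R = dP / flow
R = 8.8 / 0.8
R = 11 cmH2O/(L/s)


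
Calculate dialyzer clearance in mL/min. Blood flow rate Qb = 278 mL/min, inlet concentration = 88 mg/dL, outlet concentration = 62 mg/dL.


K = Qb * (Cb_in - Cb_out) / Cb_in
K = 278 * (88 - 62) / 88
K = 82.14 mL/min


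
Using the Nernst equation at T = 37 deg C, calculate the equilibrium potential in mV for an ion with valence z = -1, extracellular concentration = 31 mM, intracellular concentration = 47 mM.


E = (RT/(zF)) * ln(C_out/C_in)
T = 37 + 273.15 = 310.15 K
E = (8.314 * 310.15 / (-1 * 96485)) * ln(31/47)
E = 11.12 mV


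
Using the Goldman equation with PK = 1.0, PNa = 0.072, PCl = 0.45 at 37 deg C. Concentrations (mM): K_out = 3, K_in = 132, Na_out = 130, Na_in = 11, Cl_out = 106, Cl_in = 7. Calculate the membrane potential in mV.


Vm = (RT/F)*ln((PK*Ko + PNa*Nao + PCl*Cli)/(PK*Ki + PNa*Nai + PCl*Clo))
Numer = 15.51, Denom = 180.492
Vm = -65.59 mV


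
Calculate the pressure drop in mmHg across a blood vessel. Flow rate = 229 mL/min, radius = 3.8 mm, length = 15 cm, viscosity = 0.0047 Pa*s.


dP = 8*mu*L*Q / (pi*r^4)
Q = 229 mL/min = 3.81667e-06 m^3/s
dP = 32.8609 Pa = 32.8609 / 133.322 mmHg = 0.2465 mmHg


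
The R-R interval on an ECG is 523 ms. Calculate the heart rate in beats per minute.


HR = 60 / RR_interval(s)
RR = 523 ms = 0.523 s
HR = 60 / 0.523 = 114.7 bpm


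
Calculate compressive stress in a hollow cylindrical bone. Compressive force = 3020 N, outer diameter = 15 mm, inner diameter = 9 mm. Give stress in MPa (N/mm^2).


A = pi*(r_o^2 - r_i^2)
r_o = 7.5 mm, r_i = 4.5 mm
A = 113.097 mm^2
sigma = F/A = 3020 / 113.097
sigma = 26.7 MPa


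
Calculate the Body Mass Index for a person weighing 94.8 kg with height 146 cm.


BMI = weight / height^2
height = 146 cm = 1.46 m
BMI = 94.8 / 1.46^2
BMI = 44.47 kg/m^2


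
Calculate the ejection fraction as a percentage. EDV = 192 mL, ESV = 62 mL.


SV = EDV - ESV = 192 - 62 = 130 mL
EF = SV/EDV * 100 = 130/192 * 100
EF = 67.71%


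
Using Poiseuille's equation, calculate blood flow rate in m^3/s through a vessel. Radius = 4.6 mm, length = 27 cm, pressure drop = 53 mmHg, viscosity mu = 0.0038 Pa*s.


Q = pi*r^4*dP / (8*mu*L)
r = 0.0046 m, L = 0.27 m
dP = 53 mmHg = 7066.066 Pa
Q = 0.001211 m^3/s


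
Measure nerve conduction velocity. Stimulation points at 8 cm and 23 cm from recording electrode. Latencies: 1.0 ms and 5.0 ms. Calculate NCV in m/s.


Distance = (23 - 8) / 100 = 0.15 m
dt = (5.0 - 1.0) / 1000 = 0.004 s
NCV = dist / dt = 37.5 m/s


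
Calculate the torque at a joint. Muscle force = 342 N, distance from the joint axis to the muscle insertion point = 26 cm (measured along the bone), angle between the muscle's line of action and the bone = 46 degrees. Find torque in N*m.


Torque = F * d * sin(theta)   (moment arm = d*sin(theta))
d = 26 cm = 0.26 m
Torque = 342 * 0.26 * sin(46)
Torque = 63.96 N*m


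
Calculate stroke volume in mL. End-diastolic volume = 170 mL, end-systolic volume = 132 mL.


SV = EDV - ESV
SV = 170 - 132
SV = 38 mL


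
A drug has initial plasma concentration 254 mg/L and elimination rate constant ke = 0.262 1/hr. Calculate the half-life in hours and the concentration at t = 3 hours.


t_half = ln(2) / ke = 0.693147 / 0.262 = 2.646 hr
C(t) = C0 * exp(-ke*t) = 254 * exp(-0.262*3)
C(3) = 115.7 mg/L


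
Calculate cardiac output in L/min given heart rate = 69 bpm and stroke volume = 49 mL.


CO = HR * SV
CO = 69 * 49 / 1000
CO = 3.381 L/min


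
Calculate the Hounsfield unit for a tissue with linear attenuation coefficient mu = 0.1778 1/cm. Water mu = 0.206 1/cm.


HU = ((mu_tissue - mu_water) / mu_water) * 1000
HU = ((0.1778 - 0.206) / 0.206) * 1000
HU = -136.9


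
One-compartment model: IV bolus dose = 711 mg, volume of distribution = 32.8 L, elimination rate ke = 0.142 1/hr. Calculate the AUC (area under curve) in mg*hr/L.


C0 = Dose/Vd = 711/32.8 = 21.6768 mg/L
AUC = C0/ke = 21.6768/0.142
AUC = 152.7 mg*hr/L


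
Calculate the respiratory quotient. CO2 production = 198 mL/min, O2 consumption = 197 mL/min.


RQ = VCO2 / VO2
RQ = 198 / 197
RQ = 1.005


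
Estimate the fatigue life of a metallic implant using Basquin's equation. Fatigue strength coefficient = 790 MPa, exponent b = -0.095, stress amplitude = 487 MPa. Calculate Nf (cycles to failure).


sigma_a = sigma_f' * (2Nf)^b
2Nf = (sigma_a/sigma_f')^(1/b)
2Nf = (487/790)^(1/-0.095)
2Nf = 162.76434
Nf = 81.38


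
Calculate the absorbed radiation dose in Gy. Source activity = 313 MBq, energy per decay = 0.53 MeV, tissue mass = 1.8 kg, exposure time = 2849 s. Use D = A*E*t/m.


A = 313 MBq = 3.1300e+08 Bq
E = 0.53 MeV = 8.4906e-14 J
D = A*E*t/m = 3.1300e+08*8.4906e-14*2849/1.8
D = 0.04206 Gy


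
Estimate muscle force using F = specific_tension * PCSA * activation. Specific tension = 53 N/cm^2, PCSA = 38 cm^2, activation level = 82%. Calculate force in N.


F = sigma * PCSA * activation
F = 53 * 38 * 0.82
F = 1651 N


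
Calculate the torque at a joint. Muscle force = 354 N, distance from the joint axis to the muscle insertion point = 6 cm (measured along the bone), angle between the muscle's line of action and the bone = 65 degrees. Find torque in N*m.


Torque = F * d * sin(theta)   (moment arm = d*sin(theta))
d = 6 cm = 0.06 m
Torque = 354 * 0.06 * sin(65)
Torque = 19.25 N*m


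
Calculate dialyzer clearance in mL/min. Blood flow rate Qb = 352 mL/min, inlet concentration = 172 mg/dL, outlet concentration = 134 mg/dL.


K = Qb * (Cb_in - Cb_out) / Cb_in
K = 352 * (172 - 134) / 172
K = 77.77 mL/min


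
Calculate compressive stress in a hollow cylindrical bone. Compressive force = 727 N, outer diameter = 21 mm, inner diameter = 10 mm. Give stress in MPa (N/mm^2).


A = pi*(r_o^2 - r_i^2)
r_o = 10.5 mm, r_i = 5 mm
A = 267.821 mm^2
sigma = F/A = 727 / 267.821
sigma = 2.714 MPa


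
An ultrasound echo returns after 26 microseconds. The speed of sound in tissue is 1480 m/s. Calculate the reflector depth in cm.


depth = c * t / 2
t = 26 us = 2.6000e-05 s
depth = 1480 * 2.6000e-05 / 2
depth = 0.01924 m = 1.924 cm


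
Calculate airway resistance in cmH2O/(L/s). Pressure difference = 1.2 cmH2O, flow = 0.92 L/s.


R = dP / flow
R = 1.2 / 0.92
R = 1.304 cmH2O/(L/s)


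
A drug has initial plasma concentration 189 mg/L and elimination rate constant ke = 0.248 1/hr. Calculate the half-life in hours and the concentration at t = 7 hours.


t_half = ln(2) / ke = 0.693147 / 0.248 = 2.795 hr
C(t) = C0 * exp(-ke*t) = 189 * exp(-0.248*7)
C(7) = 33.31 mg/L


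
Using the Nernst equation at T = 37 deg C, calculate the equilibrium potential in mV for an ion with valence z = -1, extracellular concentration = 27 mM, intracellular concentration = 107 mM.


E = (RT/(zF)) * ln(C_out/C_in)
T = 37 + 273.15 = 310.15 K
E = (8.314 * 310.15 / (-1 * 96485)) * ln(27/107)
E = 36.8 mV


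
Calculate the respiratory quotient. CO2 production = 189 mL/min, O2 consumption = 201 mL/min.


RQ = VCO2 / VO2
RQ = 189 / 201
RQ = 0.9403


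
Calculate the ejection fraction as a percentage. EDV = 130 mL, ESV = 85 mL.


SV = EDV - ESV = 130 - 85 = 45 mL
EF = SV/EDV * 100 = 45/130 * 100
EF = 34.62%


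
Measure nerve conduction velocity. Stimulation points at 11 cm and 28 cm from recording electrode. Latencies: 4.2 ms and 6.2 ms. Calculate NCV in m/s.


Distance = (28 - 11) / 100 = 0.17 m
dt = (6.2 - 4.2) / 1000 = 0.002 s
NCV = dist / dt = 85 m/s


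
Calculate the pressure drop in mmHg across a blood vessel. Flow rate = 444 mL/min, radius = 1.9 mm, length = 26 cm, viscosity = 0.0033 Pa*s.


dP = 8*mu*L*Q / (pi*r^4)
Q = 444 mL/min = 7.4e-06 m^3/s
dP = 1240.64 Pa = 1240.64 / 133.322 mmHg = 9.306 mmHg


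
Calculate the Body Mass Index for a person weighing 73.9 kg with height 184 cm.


BMI = weight / height^2
height = 184 cm = 1.84 m
BMI = 73.9 / 1.84^2
BMI = 21.83 kg/m^2


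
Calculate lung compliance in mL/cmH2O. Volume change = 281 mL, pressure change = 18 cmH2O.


C = dV / dP
C = 281 / 18
C = 15.61 mL/cmH2O


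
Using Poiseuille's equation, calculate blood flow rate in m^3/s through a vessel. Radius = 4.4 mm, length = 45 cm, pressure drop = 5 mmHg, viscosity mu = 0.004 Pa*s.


Q = pi*r^4*dP / (8*mu*L)
r = 0.0044 m, L = 0.45 m
dP = 5 mmHg = 666.61 Pa
Q = 5.4509e-05 m^3/s


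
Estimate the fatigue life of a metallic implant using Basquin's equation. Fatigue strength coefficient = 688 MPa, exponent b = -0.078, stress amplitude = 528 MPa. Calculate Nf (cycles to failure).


sigma_a = sigma_f' * (2Nf)^b
2Nf = (sigma_a/sigma_f')^(1/b)
2Nf = (528/688)^(1/-0.078)
2Nf = 29.769795
Nf = 14.88


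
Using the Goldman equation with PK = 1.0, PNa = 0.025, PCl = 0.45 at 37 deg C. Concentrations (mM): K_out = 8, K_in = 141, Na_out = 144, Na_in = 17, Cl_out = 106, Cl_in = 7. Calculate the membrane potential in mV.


Vm = (RT/F)*ln((PK*Ko + PNa*Nao + PCl*Cli)/(PK*Ki + PNa*Nai + PCl*Clo))
Numer = 14.75, Denom = 189.125
Vm = -68.18 mV


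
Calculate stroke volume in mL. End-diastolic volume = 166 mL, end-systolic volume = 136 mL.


SV = EDV - ESV
SV = 166 - 136
SV = 30 mL


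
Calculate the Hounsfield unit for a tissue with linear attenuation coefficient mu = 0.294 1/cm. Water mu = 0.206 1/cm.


HU = ((mu_tissue - mu_water) / mu_water) * 1000
HU = ((0.294 - 0.206) / 0.206) * 1000
HU = 427.2


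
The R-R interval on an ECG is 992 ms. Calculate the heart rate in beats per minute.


HR = 60 / RR_interval(s)
RR = 992 ms = 0.992 s
HR = 60 / 0.992 = 60.48 bpm


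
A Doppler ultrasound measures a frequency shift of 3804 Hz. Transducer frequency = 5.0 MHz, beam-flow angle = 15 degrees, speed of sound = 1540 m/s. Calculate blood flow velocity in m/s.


v = fd * c / (2 * f0 * cos(theta))
v = 3804 * 1540 / (2 * 5.0000e+06 * cos(15))
v = 0.6065 m/s


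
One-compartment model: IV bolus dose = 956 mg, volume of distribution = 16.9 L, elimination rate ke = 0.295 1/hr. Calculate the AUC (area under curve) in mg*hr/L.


C0 = Dose/Vd = 956/16.9 = 56.568 mg/L
AUC = C0/ke = 56.568/0.295
AUC = 191.8 mg*hr/L


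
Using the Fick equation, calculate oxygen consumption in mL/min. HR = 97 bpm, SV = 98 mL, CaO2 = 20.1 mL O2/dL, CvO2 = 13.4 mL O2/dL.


CO = HR*SV = 97*98/1000 = 9.506 L/min
a-v O2 diff = 20.1 - 13.4 = 6.7 mL/dL
VO2 = CO * (CaO2-CvO2) * 10 dL/L
VO2 = 9.506 * 6.7 * 10
VO2 = 636.9 mL/min


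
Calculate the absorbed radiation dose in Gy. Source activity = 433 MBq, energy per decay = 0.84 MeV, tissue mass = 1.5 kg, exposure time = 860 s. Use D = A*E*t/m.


A = 433 MBq = 4.3300e+08 Bq
E = 0.84 MeV = 1.34568e-13 J
D = A*E*t/m = 4.3300e+08*1.34568e-13*860/1.5
D = 0.03341 Gy


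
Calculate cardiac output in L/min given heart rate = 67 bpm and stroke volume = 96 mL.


CO = HR * SV
CO = 67 * 96 / 1000
CO = 6.432 L/min


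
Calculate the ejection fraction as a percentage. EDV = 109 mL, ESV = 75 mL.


SV = EDV - ESV = 109 - 75 = 34 mL
EF = SV/EDV * 100 = 34/109 * 100
EF = 31.19%


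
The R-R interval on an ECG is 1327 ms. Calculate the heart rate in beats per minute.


HR = 60 / RR_interval(s)
RR = 1327 ms = 1.327 s
HR = 60 / 1.327 = 45.21 bpm


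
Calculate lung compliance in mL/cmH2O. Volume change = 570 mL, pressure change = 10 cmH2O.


C = dV / dP
C = 570 / 10
C = 57 mL/cmH2O


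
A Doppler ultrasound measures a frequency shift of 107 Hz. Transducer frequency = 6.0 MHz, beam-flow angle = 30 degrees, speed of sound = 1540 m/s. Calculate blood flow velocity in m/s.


v = fd * c / (2 * f0 * cos(theta))
v = 107 * 1540 / (2 * 6.0000e+06 * cos(30))
v = 0.01586 m/s


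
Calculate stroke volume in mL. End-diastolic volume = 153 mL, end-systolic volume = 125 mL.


SV = EDV - ESV
SV = 153 - 125
SV = 28 mL


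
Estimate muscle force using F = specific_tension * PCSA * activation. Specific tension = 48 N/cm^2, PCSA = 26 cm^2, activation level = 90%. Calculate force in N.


F = sigma * PCSA * activation
F = 48 * 26 * 0.9
F = 1123 N


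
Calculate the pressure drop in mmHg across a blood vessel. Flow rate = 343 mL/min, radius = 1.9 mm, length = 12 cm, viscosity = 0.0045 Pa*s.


dP = 8*mu*L*Q / (pi*r^4)
Q = 343 mL/min = 5.71667e-06 m^3/s
dP = 603.202 Pa = 603.202 / 133.322 mmHg = 4.524 mmHg


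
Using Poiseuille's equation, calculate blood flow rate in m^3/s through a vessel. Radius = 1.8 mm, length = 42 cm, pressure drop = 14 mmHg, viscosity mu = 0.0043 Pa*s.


Q = pi*r^4*dP / (8*mu*L)
r = 0.0018 m, L = 0.42 m
dP = 14 mmHg = 1866.508 Pa
Q = 4.2605e-06 m^3/s


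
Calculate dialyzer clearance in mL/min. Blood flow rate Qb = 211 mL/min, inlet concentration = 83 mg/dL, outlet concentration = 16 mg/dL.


K = Qb * (Cb_in - Cb_out) / Cb_in
K = 211 * (83 - 16) / 83
K = 170.3 mL/min


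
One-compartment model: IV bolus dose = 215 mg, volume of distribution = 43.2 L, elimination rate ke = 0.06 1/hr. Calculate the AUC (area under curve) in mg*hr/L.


C0 = Dose/Vd = 215/43.2 = 4.97685 mg/L
AUC = C0/ke = 4.97685/0.06
AUC = 82.95 mg*hr/L


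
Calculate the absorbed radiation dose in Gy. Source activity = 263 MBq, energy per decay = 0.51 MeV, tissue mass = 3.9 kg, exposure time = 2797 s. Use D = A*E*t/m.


A = 263 MBq = 2.6300e+08 Bq
E = 0.51 MeV = 8.1702e-14 J
D = A*E*t/m = 2.6300e+08*8.1702e-14*2797/3.9
D = 0.01541 Gy


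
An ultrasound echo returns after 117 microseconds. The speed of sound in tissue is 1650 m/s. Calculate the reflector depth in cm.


depth = c * t / 2
t = 117 us = 1.1700e-04 s
depth = 1650 * 1.1700e-04 / 2
depth = 0.096525 m = 9.6525 cm


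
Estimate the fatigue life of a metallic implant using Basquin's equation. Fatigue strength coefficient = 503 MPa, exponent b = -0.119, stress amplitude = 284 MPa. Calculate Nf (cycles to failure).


sigma_a = sigma_f' * (2Nf)^b
2Nf = (sigma_a/sigma_f')^(1/b)
2Nf = (284/503)^(1/-0.119)
2Nf = 121.93587
Nf = 60.97


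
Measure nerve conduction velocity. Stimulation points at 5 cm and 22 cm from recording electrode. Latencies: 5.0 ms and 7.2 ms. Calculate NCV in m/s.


Distance = (22 - 5) / 100 = 0.17 m
dt = (7.2 - 5.0) / 1000 = 0.0022 s
NCV = dist / dt = 77.27 m/s


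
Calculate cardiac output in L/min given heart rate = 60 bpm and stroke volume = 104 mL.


CO = HR * SV
CO = 60 * 104 / 1000
CO = 6.24 L/min


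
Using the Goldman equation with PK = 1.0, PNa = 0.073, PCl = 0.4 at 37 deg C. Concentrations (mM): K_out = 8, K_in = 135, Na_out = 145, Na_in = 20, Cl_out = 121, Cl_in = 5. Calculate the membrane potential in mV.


Vm = (RT/F)*ln((PK*Ko + PNa*Nao + PCl*Cli)/(PK*Ki + PNa*Nai + PCl*Clo))
Numer = 20.585, Denom = 184.86
Vm = -58.66 mV


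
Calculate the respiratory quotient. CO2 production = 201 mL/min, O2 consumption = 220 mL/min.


RQ = VCO2 / VO2
RQ = 201 / 220
RQ = 0.9136


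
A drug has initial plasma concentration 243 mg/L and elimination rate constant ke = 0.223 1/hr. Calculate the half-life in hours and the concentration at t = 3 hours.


t_half = ln(2) / ke = 0.693147 / 0.223 = 3.108 hr
C(t) = C0 * exp(-ke*t) = 243 * exp(-0.223*3)
C(3) = 124.5 mg/L


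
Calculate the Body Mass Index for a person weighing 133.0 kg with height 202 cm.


BMI = weight / height^2
height = 202 cm = 2.02 m
BMI = 133.0 / 2.02^2
BMI = 32.59 kg/m^2


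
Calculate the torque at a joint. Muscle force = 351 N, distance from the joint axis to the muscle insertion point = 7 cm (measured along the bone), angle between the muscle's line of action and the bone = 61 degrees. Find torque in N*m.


Torque = F * d * sin(theta)   (moment arm = d*sin(theta))
d = 7 cm = 0.07 m
Torque = 351 * 0.07 * sin(61)
Torque = 21.49 N*m


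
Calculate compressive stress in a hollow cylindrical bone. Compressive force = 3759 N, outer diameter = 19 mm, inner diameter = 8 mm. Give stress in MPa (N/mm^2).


A = pi*(r_o^2 - r_i^2)
r_o = 9.5 mm, r_i = 4 mm
A = 233.263 mm^2
sigma = F/A = 3759 / 233.263
sigma = 16.11 MPa


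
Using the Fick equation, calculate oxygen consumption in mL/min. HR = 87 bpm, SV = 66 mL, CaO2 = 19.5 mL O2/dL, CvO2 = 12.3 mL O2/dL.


CO = HR*SV = 87*66/1000 = 5.742 L/min
a-v O2 diff = 19.5 - 12.3 = 7.2 mL/dL
VO2 = CO * (CaO2-CvO2) * 10 dL/L
VO2 = 5.742 * 7.2 * 10
VO2 = 413.4 mL/min


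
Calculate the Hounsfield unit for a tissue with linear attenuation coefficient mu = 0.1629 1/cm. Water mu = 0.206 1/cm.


HU = ((mu_tissue - mu_water) / mu_water) * 1000
HU = ((0.1629 - 0.206) / 0.206) * 1000
HU = -209.2


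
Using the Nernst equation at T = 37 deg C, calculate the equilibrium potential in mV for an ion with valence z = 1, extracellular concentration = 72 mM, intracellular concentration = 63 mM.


E = (RT/(zF)) * ln(C_out/C_in)
T = 37 + 273.15 = 310.15 K
E = (8.314 * 310.15 / (1 * 96485)) * ln(72/63)
E = 3.569 mV


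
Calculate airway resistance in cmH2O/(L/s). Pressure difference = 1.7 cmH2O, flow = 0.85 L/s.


R = dP / flow
R = 1.7 / 0.85
R = 2 cmH2O/(L/s)


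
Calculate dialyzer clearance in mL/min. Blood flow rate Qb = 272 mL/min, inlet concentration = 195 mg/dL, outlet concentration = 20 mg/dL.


K = Qb * (Cb_in - Cb_out) / Cb_in
K = 272 * (195 - 20) / 195
K = 244.1 mL/min


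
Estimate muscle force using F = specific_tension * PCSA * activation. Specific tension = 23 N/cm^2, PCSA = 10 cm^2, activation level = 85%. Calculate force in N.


F = sigma * PCSA * activation
F = 23 * 10 * 0.85
F = 195.5 N


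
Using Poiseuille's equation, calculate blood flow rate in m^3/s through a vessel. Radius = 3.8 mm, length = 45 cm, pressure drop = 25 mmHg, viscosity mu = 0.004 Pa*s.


Q = pi*r^4*dP / (8*mu*L)
r = 0.0038 m, L = 0.45 m
dP = 25 mmHg = 3333.05 Pa
Q = 1.5162e-04 m^3/s


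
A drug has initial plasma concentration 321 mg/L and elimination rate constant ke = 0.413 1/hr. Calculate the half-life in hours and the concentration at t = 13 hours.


t_half = ln(2) / ke = 0.693147 / 0.413 = 1.678 hr
C(t) = C0 * exp(-ke*t) = 321 * exp(-0.413*13)
C(13) = 1.495 mg/L


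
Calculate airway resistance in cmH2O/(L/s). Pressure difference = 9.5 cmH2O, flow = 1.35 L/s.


R = dP / flow
R = 9.5 / 1.35
R = 7.037 cmH2O/(L/s)


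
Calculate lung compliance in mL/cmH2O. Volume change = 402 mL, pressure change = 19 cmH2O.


C = dV / dP
C = 402 / 19
C = 21.16 mL/cmH2O


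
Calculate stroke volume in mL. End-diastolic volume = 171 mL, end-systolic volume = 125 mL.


SV = EDV - ESV
SV = 171 - 125
SV = 46 mL


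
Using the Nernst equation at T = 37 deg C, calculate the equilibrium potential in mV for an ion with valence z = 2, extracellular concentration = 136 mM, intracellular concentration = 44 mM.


E = (RT/(zF)) * ln(C_out/C_in)
T = 37 + 273.15 = 310.15 K
E = (8.314 * 310.15 / (2 * 96485)) * ln(136/44)
E = 15.08 mV


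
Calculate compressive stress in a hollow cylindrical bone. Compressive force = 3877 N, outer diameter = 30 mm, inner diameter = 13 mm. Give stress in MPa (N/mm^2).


A = pi*(r_o^2 - r_i^2)
r_o = 15 mm, r_i = 6.5 mm
A = 574.126 mm^2
sigma = F/A = 3877 / 574.126
sigma = 6.753 MPa


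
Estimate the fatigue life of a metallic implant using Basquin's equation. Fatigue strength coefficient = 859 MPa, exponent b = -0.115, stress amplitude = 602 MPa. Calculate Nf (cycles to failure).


sigma_a = sigma_f' * (2Nf)^b
2Nf = (sigma_a/sigma_f')^(1/b)
2Nf = (602/859)^(1/-0.115)
2Nf = 22.007959
Nf = 11


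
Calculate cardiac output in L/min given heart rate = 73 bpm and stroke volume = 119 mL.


CO = HR * SV
CO = 73 * 119 / 1000
CO = 8.687 L/min


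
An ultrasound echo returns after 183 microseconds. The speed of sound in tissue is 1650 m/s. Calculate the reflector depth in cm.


depth = c * t / 2
t = 183 us = 1.8300e-04 s
depth = 1650 * 1.8300e-04 / 2
depth = 0.150975 m = 15.0975 cm


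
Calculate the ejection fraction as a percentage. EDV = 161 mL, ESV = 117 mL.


SV = EDV - ESV = 161 - 117 = 44 mL
EF = SV/EDV * 100 = 44/161 * 100
EF = 27.33%


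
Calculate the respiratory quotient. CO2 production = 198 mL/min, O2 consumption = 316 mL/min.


RQ = VCO2 / VO2
RQ = 198 / 316
RQ = 0.6266


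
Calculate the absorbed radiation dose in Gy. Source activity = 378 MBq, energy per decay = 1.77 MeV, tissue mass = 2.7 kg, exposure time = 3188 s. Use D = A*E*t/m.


A = 378 MBq = 3.7800e+08 Bq
E = 1.77 MeV = 2.83554e-13 J
D = A*E*t/m = 3.7800e+08*2.83554e-13*3188/2.7
D = 0.1266 Gy


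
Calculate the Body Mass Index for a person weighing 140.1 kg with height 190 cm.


BMI = weight / height^2
height = 190 cm = 1.9 m
BMI = 140.1 / 1.9^2
BMI = 38.81 kg/m^2


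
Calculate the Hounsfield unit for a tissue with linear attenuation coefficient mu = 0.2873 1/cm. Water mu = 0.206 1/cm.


HU = ((mu_tissue - mu_water) / mu_water) * 1000
HU = ((0.2873 - 0.206) / 0.206) * 1000
HU = 394.7


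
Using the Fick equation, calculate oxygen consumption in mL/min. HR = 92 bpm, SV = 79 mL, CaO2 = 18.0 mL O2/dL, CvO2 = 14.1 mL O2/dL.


CO = HR*SV = 92*79/1000 = 7.268 L/min
a-v O2 diff = 18.0 - 14.1 = 3.9 mL/dL
VO2 = CO * (CaO2-CvO2) * 10 dL/L
VO2 = 7.268 * 3.9 * 10
VO2 = 283.5 mL/min


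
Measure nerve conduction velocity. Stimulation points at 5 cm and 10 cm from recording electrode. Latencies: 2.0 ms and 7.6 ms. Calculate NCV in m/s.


Distance = (10 - 5) / 100 = 0.05 m
dt = (7.6 - 2.0) / 1000 = 0.0056 s
NCV = dist / dt = 8.929 m/s


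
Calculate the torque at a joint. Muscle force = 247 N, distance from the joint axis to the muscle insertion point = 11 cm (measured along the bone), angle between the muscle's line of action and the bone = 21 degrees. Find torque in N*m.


Torque = F * d * sin(theta)   (moment arm = d*sin(theta))
d = 11 cm = 0.11 m
Torque = 247 * 0.11 * sin(21)
Torque = 9.737 N*m


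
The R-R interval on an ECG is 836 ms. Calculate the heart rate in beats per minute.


HR = 60 / RR_interval(s)
RR = 836 ms = 0.836 s
HR = 60 / 0.836 = 71.77 bpm


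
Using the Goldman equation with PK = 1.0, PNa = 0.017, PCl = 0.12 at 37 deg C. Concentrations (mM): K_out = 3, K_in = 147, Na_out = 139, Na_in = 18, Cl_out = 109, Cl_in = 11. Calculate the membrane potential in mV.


Vm = (RT/F)*ln((PK*Ko + PNa*Nao + PCl*Cli)/(PK*Ki + PNa*Nai + PCl*Clo))
Numer = 6.683, Denom = 160.386
Vm = -84.93 mV


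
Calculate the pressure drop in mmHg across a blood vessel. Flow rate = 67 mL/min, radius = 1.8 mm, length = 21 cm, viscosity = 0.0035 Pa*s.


dP = 8*mu*L*Q / (pi*r^4)
Q = 67 mL/min = 1.11667e-06 m^3/s
dP = 199.096 Pa = 199.096 / 133.322 mmHg = 1.493 mmHg


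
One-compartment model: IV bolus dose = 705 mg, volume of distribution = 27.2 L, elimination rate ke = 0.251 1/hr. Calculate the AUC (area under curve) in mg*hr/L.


C0 = Dose/Vd = 705/27.2 = 25.9191 mg/L
AUC = C0/ke = 25.9191/0.251
AUC = 103.3 mg*hr/L


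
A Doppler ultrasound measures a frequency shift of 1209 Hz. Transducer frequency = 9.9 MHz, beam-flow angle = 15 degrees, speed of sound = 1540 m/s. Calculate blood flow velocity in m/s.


v = fd * c / (2 * f0 * cos(theta))
v = 1209 * 1540 / (2 * 9.9000e+06 * cos(15))
v = 0.09735 m/s


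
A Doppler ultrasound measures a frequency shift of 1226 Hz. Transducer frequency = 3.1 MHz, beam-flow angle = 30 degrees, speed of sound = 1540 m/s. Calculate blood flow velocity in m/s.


v = fd * c / (2 * f0 * cos(theta))
v = 1226 * 1540 / (2 * 3.1000e+06 * cos(30))
v = 0.3516 m/s


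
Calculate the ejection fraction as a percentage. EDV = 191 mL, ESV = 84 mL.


SV = EDV - ESV = 191 - 84 = 107 mL
EF = SV/EDV * 100 = 107/191 * 100
EF = 56.02%


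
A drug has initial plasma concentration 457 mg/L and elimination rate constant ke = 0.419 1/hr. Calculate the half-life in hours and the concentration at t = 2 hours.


t_half = ln(2) / ke = 0.693147 / 0.419 = 1.654 hr
C(t) = C0 * exp(-ke*t) = 457 * exp(-0.419*2)
C(2) = 197.7 mg/L


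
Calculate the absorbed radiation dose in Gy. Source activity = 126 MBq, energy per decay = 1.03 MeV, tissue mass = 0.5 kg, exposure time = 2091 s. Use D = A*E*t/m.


A = 126 MBq = 1.2600e+08 Bq
E = 1.03 MeV = 1.65006e-13 J
D = A*E*t/m = 1.2600e+08*1.65006e-13*2091/0.5
D = 0.08695 Gy


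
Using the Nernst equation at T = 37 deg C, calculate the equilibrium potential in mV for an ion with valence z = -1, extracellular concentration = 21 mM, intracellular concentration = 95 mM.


E = (RT/(zF)) * ln(C_out/C_in)
T = 37 + 273.15 = 310.15 K
E = (8.314 * 310.15 / (-1 * 96485)) * ln(21/95)
E = 40.34 mV


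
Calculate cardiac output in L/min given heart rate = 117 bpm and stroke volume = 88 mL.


CO = HR * SV
CO = 117 * 88 / 1000
CO = 10.3 L/min


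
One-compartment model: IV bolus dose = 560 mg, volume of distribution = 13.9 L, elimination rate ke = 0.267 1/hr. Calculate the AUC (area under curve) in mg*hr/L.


C0 = Dose/Vd = 560/13.9 = 40.2878 mg/L
AUC = C0/ke = 40.2878/0.267
AUC = 150.9 mg*hr/L


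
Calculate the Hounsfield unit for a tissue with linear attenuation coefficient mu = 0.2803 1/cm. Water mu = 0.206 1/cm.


HU = ((mu_tissue - mu_water) / mu_water) * 1000
HU = ((0.2803 - 0.206) / 0.206) * 1000
HU = 360.7


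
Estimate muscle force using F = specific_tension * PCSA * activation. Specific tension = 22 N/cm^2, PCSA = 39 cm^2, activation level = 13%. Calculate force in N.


F = sigma * PCSA * activation
F = 22 * 39 * 0.13
F = 111.5 N


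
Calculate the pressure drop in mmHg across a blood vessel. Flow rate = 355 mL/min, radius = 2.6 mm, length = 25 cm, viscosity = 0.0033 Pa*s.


dP = 8*mu*L*Q / (pi*r^4)
Q = 355 mL/min = 5.91667e-06 m^3/s
dP = 272.006 Pa = 272.006 / 133.322 mmHg = 2.04 mmHg


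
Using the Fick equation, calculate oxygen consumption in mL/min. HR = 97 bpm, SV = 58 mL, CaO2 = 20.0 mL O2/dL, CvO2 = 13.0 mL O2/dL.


CO = HR*SV = 97*58/1000 = 5.626 L/min
a-v O2 diff = 20.0 - 13.0 = 7 mL/dL
VO2 = CO * (CaO2-CvO2) * 10 dL/L
VO2 = 5.626 * 7 * 10
VO2 = 393.8 mL/min


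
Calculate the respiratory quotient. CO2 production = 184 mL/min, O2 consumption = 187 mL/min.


RQ = VCO2 / VO2
RQ = 184 / 187
RQ = 0.984


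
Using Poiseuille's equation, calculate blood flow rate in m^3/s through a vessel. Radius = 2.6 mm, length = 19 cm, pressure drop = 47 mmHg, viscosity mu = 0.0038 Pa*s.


Q = pi*r^4*dP / (8*mu*L)
r = 0.0026 m, L = 0.19 m
dP = 47 mmHg = 6266.134 Pa
Q = 1.5575e-04 m^3/s


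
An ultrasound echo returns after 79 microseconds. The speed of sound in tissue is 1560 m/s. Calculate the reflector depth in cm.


depth = c * t / 2
t = 79 us = 7.9000e-05 s
depth = 1560 * 7.9000e-05 / 2
depth = 0.06162 m = 6.162 cm


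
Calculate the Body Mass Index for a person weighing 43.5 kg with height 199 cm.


BMI = weight / height^2
height = 199 cm = 1.99 m
BMI = 43.5 / 1.99^2
BMI = 10.98 kg/m^2


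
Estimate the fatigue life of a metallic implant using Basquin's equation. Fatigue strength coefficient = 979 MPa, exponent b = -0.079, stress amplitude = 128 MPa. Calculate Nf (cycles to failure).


sigma_a = sigma_f' * (2Nf)^b
2Nf = (sigma_a/sigma_f')^(1/b)
2Nf = (128/979)^(1/-0.079)
2Nf = 1.5292019e+11
Nf = 7.6460e+10


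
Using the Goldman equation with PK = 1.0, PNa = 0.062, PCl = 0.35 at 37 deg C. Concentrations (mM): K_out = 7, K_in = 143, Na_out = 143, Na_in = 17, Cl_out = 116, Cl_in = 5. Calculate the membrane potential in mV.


Vm = (RT/F)*ln((PK*Ko + PNa*Nao + PCl*Cli)/(PK*Ki + PNa*Nai + PCl*Clo))
Numer = 17.616, Denom = 184.654
Vm = -62.8 mV


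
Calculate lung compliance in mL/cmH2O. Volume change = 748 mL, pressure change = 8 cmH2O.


C = dV / dP
C = 748 / 8
C = 93.5 mL/cmH2O


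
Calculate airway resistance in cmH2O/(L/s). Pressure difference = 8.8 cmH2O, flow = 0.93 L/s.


R = dP / flow
R = 8.8 / 0.93
R = 9.462 cmH2O/(L/s)


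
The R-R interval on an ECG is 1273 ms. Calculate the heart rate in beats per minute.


HR = 60 / RR_interval(s)
RR = 1273 ms = 1.273 s
HR = 60 / 1.273 = 47.13 bpm


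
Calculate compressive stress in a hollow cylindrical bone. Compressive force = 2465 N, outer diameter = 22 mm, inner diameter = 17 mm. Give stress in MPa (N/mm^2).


A = pi*(r_o^2 - r_i^2)
r_o = 11 mm, r_i = 8.5 mm
A = 153.153 mm^2
sigma = F/A = 2465 / 153.153
sigma = 16.1 MPa


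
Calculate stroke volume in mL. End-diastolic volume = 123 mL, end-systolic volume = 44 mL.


SV = EDV - ESV
SV = 123 - 44
SV = 79 mL


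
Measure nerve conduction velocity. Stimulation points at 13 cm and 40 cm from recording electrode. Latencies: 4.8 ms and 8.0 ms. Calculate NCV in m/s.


Distance = (40 - 13) / 100 = 0.27 m
dt = (8.0 - 4.8) / 1000 = 0.0032 s
NCV = dist / dt = 84.38 m/s


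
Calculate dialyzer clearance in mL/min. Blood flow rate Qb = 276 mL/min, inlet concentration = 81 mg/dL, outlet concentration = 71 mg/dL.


K = Qb * (Cb_in - Cb_out) / Cb_in
K = 276 * (81 - 71) / 81
K = 34.07 mL/min


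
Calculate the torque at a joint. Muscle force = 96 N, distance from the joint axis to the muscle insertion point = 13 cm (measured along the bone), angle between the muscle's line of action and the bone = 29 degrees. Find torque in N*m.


Torque = F * d * sin(theta)   (moment arm = d*sin(theta))
d = 13 cm = 0.13 m
Torque = 96 * 0.13 * sin(29)
Torque = 6.05 N*m


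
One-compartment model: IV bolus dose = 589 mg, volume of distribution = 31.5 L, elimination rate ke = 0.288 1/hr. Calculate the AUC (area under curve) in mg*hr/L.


C0 = Dose/Vd = 589/31.5 = 18.6984 mg/L
AUC = C0/ke = 18.6984/0.288
AUC = 64.92 mg*hr/L


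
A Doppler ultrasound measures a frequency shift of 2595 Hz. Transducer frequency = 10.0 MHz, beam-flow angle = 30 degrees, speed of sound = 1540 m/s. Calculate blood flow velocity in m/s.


v = fd * c / (2 * f0 * cos(theta))
v = 2595 * 1540 / (2 * 1.0000e+07 * cos(30))
v = 0.2307 m/s


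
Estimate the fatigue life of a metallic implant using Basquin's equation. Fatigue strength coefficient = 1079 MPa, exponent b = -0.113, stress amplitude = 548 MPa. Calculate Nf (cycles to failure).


sigma_a = sigma_f' * (2Nf)^b
2Nf = (sigma_a/sigma_f')^(1/b)
2Nf = (548/1079)^(1/-0.113)
2Nf = 401.69983
Nf = 200.8


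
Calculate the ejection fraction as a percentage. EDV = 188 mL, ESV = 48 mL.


SV = EDV - ESV = 188 - 48 = 140 mL
EF = SV/EDV * 100 = 140/188 * 100
EF = 74.47%


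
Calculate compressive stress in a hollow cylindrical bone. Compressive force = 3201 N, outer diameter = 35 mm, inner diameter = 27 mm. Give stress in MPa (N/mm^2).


A = pi*(r_o^2 - r_i^2)
r_o = 17.5 mm, r_i = 13.5 mm
A = 389.557 mm^2
sigma = F/A = 3201 / 389.557
sigma = 8.217 MPa


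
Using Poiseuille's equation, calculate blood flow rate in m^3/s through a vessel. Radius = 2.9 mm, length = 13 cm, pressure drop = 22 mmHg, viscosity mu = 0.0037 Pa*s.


Q = pi*r^4*dP / (8*mu*L)
r = 0.0029 m, L = 0.13 m
dP = 22 mmHg = 2933.084 Pa
Q = 1.6937e-04 m^3/s


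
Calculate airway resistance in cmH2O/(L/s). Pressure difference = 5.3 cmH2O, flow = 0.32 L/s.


R = dP / flow
R = 5.3 / 0.32
R = 16.56 cmH2O/(L/s)


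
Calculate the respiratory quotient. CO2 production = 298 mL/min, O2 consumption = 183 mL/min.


RQ = VCO2 / VO2
RQ = 298 / 183
RQ = 1.628


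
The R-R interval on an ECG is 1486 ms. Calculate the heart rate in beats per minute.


HR = 60 / RR_interval(s)
RR = 1486 ms = 1.486 s
HR = 60 / 1.486 = 40.38 bpm


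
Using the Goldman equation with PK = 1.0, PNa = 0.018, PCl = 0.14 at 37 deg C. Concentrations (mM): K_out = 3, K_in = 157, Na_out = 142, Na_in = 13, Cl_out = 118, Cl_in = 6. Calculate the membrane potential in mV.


Vm = (RT/F)*ln((PK*Ko + PNa*Nao + PCl*Cli)/(PK*Ki + PNa*Nai + PCl*Clo))
Numer = 6.396, Denom = 173.754
Vm = -88.25 mV


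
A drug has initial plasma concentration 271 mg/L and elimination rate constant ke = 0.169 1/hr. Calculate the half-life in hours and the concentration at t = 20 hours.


t_half = ln(2) / ke = 0.693147 / 0.169 = 4.101 hr
C(t) = C0 * exp(-ke*t) = 271 * exp(-0.169*20)
C(20) = 9.227 mg/L


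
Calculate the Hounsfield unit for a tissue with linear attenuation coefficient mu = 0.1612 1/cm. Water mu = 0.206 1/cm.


HU = ((mu_tissue - mu_water) / mu_water) * 1000
HU = ((0.1612 - 0.206) / 0.206) * 1000
HU = -217.5


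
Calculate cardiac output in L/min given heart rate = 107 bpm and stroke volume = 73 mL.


CO = HR * SV
CO = 107 * 73 / 1000
CO = 7.811 L/min


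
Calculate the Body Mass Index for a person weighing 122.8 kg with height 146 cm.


BMI = weight / height^2
height = 146 cm = 1.46 m
BMI = 122.8 / 1.46^2
BMI = 57.61 kg/m^2


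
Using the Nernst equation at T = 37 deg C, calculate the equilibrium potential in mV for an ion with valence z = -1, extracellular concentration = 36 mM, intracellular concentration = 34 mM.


E = (RT/(zF)) * ln(C_out/C_in)
T = 37 + 273.15 = 310.15 K
E = (8.314 * 310.15 / (-1 * 96485)) * ln(36/34)
E = -1.528 mV
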